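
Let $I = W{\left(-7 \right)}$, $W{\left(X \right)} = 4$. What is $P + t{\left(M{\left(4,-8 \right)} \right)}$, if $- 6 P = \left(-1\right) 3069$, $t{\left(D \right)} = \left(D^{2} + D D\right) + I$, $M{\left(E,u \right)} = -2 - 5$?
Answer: $\frac{1227}{2} \approx 613.5$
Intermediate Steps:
$I = 4$
$M{\left(E,u \right)} = -7$
$t{\left(D \right)} = 4 + 2 D^{2}$ ($t{\left(D \right)} = \left(D^{2} + D D\right) + 4 = \left(D^{2} + D^{2}\right) + 4 = 2 D^{2} + 4 = 4 + 2 D^{2}$)
$P = \frac{1023}{2}$ ($P = - \frac{\left(-1\right) 3069}{6} = \left(- \frac{1}{6}\right) \left(-3069\right) = \frac{1023}{2} \approx 511.5$)
$P + t{\left(M{\left(4,-8 \right)} \right)} = \frac{1023}{2} + \left(4 + 2 \left(-7\right)^{2}\right) = \frac{1023}{2} + \left(4 + 2 \cdot 49\right) = \frac{1023}{2} + \left(4 + 98\right) = \frac{1023}{2} + 102 = \frac{1227}{2}$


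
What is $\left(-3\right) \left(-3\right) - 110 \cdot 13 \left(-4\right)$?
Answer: $5729$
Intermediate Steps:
$\left(-3\right) \left(-3\right) - 110 \cdot 13 \left(-4\right) = 9 - -5720 = 9 + 5720 = 5729$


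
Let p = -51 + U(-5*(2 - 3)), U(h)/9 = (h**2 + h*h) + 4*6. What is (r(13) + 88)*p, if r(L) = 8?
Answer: 59040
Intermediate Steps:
U(h) = 216 + 18*h**2 (U(h) = 9*((h**2 + h*h) + 4*6) = 9*((h**2 + h**2) + 24) = 9*(2*h**2 + 24) = 9*(24 + 2*h**2) = 216 + 18*h**2)
p = 615 (p = -51 + (216 + 18*(-5*(2 - 3))**2) = -51 + (216 + 18*(-5*(-1))**2) = -51 + (216 + 18*5**2) = -51 + (216 + 18*25) = -51 + (216 + 450) = -51 + 666 = 615)
(r(13) + 88)*p = (8 + 88)*615 = 96*615 = 59040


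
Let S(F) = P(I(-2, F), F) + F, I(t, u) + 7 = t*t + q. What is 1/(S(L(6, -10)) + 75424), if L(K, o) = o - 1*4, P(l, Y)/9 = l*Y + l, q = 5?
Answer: 1/75176 ≈ 1.3302e-5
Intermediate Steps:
I(t, u) = -2 + t² (I(t, u) = -7 + (t*t + 5) = -7 + (t² + 5) = -7 + (5 + t²) = -2 + t²)
P(l, Y) = 9*l + 9*Y*l (P(l, Y) = 9*(l*Y + l) = 9*(Y*l + l) = 9*(l + Y*l) = 9*l + 9*Y*l)
L(K, o) = -4 + o (L(K, o) = o - 4 = -4 + o)
S(F) = 18 + 19*F (S(F) = 9*(-2 + (-2)²)*(1 + F) + F = 9*(-2 + 4)*(1 + F) + F = 9*2*(1 + F) + F = (18 + 18*F) + F = 18 + 19*F)
1/(S(L(6, -10)) + 75424) = 1/((18 + 19*(-4 - 10)) + 75424) = 1/((18 + 19*(-14)) + 75424) = 1/((18 - 266) + 75424) = 1/(-248 + 75424) = 1/75176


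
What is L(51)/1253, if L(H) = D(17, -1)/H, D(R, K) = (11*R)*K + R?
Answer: -10/3759 ≈ -0.0026603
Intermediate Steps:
D(R, K) = R + 11*K*R (D(R, K) = 11*K*R + R = R + 11*K*R)
L(H) = -170/H (L(H) = (17*(1 + 11*(-1)))/H = (17*(1 - 11))/H = (17*(-10))/H = -170/H)
L(51)/1253 = -170/51/1253 = -170*1/51*(1/1253) = -10/3*1/1253 = -10/3759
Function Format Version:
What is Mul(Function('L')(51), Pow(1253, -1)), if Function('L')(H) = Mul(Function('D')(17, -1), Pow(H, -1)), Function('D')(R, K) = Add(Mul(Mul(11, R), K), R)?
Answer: Rational(-10, 3759) ≈ -0.0026603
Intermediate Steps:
Function('D')(R, K) = Add(R, Mul(11, K, R)) (Function('D')(R, K) = Add(Mul(11, K, R), R) = Add(R, Mul(11, K, R)))
Function('L')(H) = Mul(-170, Pow(H, -1)) (Function('L')(H) = Mul(Mul(17, Add(1, Mul(11, -1))), Pow(H, -1)) = Mul(Mul(17, Add(1, -11)), Pow(H, -1)) = Mul(Mul(17, -10), Pow(H, -1)) = Mul(-170, Pow(H, -1)))
Mul(Function('L')(51), Pow(1253, -1)) = Mul(Mul(-170, Pow(51, -1)), Pow(1253, -1)) = Mul(Mul(-170, Rational(1, 51)), Rational(1, 1253)) = Mul(Rational(-10, 3), Rational(1, 1253)) = Rational(-10, 3759)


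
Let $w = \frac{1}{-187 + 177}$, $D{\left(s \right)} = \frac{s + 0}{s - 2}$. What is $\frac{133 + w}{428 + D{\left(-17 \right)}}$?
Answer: $\frac{25251}{81490} \approx 0.30987$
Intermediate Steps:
$D{\left(s \right)} = \frac{s}{-2 + s}$
$w = - \frac{1}{10}$ ($w = \frac{1}{-10} = - \frac{1}{10} \approx -0.1$)
$\frac{133 + w}{428 + D{\left(-17 \right)}} = \frac{133 - \frac{1}{10}}{428 - \frac{17}{-2 - 17}} = \frac{1329}{10 \left(428 - \frac{17}{-19}\right)} = \frac{1329}{10 \left(428 - - \frac{17}{19}\right)} = \frac{1329}{10 \left(428 + \frac{17}{19}\right)} = \frac{1329}{10 \cdot \frac{8149}{19}} = \frac{1329}{10} \cdot \frac{19}{8149} = \frac{25251}{81490}$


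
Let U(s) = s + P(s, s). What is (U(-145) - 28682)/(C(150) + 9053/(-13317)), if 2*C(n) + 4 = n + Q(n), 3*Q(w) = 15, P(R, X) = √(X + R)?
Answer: -767778318/1992761 + 26634*I*√290/1992761 ≈ -385.28 + 0.2276*I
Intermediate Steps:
P(R, X) = √(R + X)
Q(w) = 5 (Q(w) = (⅓)*15 = 5)
U(s) = s + √2*√s (U(s) = s + √(s + s) = s + √(2*s) = s + √2*√s)
C(n) = ½ + n/2 (C(n) = -2 + (n + 5)/2 = -2 + (5 + n)/2 = -2 + (5/2 + n/2) = ½ + n/2)
(U(-145) - 28682)/(C(150) + 9053/(-13317)) = ((-145 + √2*√(-145)) - 28682)/((½ + (½)*150) + 9053/(-13317)) = ((-145 + √2*(I*√145)) - 28682)/((½ + 75) + 9053*(-1/13317)) = ((-145 + I*√290) - 28682)/(151/2 - 9053/13317) = (-28827 + I*√290)/(1992761/26634) = (-28827 + I*√290)*(26634/1992761) = -767778318/1992761 + 26634*I*√290/1992761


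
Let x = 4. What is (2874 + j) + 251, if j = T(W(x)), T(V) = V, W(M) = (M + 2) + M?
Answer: 3135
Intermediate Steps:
W(M) = 2 + 2*M (W(M) = (2 + M) + M = 2 + 2*M)
j = 10 (j = 2 + 2*4 = 2 + 8 = 10)
(2874 + j) + 251 = (2874 + 10) + 251 = 2884 + 251 = 3135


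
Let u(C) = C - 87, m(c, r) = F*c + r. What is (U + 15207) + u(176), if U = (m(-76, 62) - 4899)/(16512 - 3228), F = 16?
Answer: 203186011/13284 ≈ 15296.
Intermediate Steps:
m(c, r) = r + 16*c (m(c, r) = 16*c + r = r + 16*c)
U = -6053/13284 (U = ((62 + 16*(-76)) - 4899)/(16512 - 3228) = ((62 - 1216) - 4899)/13284 = (-1154 - 4899)*(1/13284) = -6053*1/13284 = -6053/13284 ≈ -0.45566)
u(C) = -87 + C
(U + 15207) + u(176) = (-6053/13284 + 15207) + (-87 + 176) = 202003735/13284 + 89 = 203186011/13284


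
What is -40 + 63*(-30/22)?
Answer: -1385/11 ≈ -125.91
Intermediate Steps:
-40 + 63*(-30/22) = -40 + 63*(-30*1/22) = -40 + 63*(-15/11) = -40 - 945/11 = -1385/11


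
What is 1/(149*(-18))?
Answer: -1/2682 ≈ -0.00037286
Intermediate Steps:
1/(149*(-18)) = 1/(-2682) = -1/2682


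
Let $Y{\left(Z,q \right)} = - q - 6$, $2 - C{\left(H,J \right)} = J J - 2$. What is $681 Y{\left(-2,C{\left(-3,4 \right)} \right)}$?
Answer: $4086$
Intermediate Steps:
$C{\left(H,J \right)} = 4 - J^{2}$ ($C{\left(H,J \right)} = 2 - \left(J J - 2\right) = 2 - \left(J^{2} - 2\right) = 2 - \left(-2 + J^{2}\right) = 4 - J^{2}$)
$Y{\left(Z,q \right)} = -6 - q$
$681 Y{\left(-2,C{\left(-3,4 \right)} \right)} = 681 \left(-6 - \left(4 - 4^{2}\right)\right) = 681 \left(-6 - \left(4 - 16\right)\right) = 681 \left(-6 - -12\right) = 681 \left(-6 + 12\right) = 681 \cdot 6 = 4086$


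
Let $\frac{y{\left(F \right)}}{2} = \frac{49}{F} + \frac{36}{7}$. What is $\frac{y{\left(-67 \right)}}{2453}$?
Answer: $\frac{4138}{1150457} \approx 0.0035968$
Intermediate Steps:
$y{\left(F \right)} = \frac{72}{7} + \frac{98}{F}$ ($y{\left(F \right)} = 2 \left(\frac{49}{F} + \frac{36}{7}\right) = 2 \left(\frac{36}{7} + \frac{49}{F}\right) = \frac{72}{7} + \frac{98}{F}$)
$\frac{y{\left(-67 \right)}}{2453} = \frac{\frac{72}{7} + \frac{98}{-67}}{2453} = \left(\frac{72}{7} + 98 \left(- \frac{1}{67}\right)\right) \frac{1}{2453} = \left(\frac{72}{7} - \frac{98}{67}\right) \frac{1}{2453} = \frac{4138}{469} \cdot \frac{1}{2453} = \frac{4138}{1150457}$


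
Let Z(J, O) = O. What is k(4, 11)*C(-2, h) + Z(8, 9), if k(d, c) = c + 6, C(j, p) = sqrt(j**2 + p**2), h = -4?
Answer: 9 + 34*sqrt(5) ≈ 85.026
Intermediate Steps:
k(d, c) = 6 + c
k(4, 11)*C(-2, h) + Z(8, 9) = (6 + 11)*sqrt((-2)**2 + (-4)**2) + 9 = 17*sqrt(4 + 16) + 9 = 17*sqrt(20) + 9 = 17*(2*sqrt(5)) + 9 = 34*sqrt(5) + 9 = 9 + 34*sqrt(5)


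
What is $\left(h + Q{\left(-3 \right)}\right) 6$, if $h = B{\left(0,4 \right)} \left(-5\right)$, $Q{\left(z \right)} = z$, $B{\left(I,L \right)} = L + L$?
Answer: $-258$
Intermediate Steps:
$B{\left(I,L \right)} = 2 L$
$h = -40$ ($h = 2 \cdot 4 \left(-5\right) = 8 \left(-5\right) = -40$)
$\left(h + Q{\left(-3 \right)}\right) 6 = \left(-40 - 3\right) 6 = \left(-43\right) 6 = -258$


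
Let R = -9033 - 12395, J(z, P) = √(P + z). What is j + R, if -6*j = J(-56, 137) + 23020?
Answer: -151597/6 ≈ -25266.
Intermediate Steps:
j = -23029/6 (j = -(√(137 - 56) + 23020)/6 = -(√81 + 23020)/6 = -(9 + 23020)/6 = -⅙*23029 = -23029/6 ≈ -3838.2)
R = -21428
j + R = -23029/6 - 21428 = -151597/6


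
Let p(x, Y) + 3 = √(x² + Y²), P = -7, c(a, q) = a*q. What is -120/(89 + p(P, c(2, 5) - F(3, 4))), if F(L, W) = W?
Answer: -3440/2437 + 40*√85/2437 ≈ -1.2602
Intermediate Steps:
p(x, Y) = -3 + √(Y² + x²) (p(x, Y) = -3 + √(x² + Y²) = -3 + √(Y² + x²))
-120/(89 + p(P, c(2, 5) - F(3, 4))) = -120/(89 + (-3 + √((2*5 - 1*4)² + (-7)²))) = -120/(89 + (-3 + √((10 - 4)² + 49))) = -120/(89 + (-3 + √(6² + 49))) = -120/(89 + (-3 + √(36 + 49))) = -120/(89 + (-3 + √85)) = -120/(86 + √85)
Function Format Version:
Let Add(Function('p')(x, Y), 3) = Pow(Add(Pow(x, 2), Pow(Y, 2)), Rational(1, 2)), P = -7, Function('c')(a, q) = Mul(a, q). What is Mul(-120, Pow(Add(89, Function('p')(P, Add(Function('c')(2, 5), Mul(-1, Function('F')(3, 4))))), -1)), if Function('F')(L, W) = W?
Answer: Add(Rational(-3440, 2437), Mul(Rational(40, 2437), Pow(85, Rational(1, 2)))) ≈ -1.2602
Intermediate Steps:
Function('p')(x, Y) = Add(-3, Pow(Add(Pow(Y, 2), Pow(x, 2)), Rational(1, 2))) (Function('p')(x, Y) = Add(-3, Pow(Add(Pow(x, 2), Pow(Y, 2)), Rational(1, 2))) = Add(-3, Pow(Add(Pow(Y, 2), Pow(x, 2)), Rational(1, 2))))
Mul(-120, Pow(Add(89, Function('p')(P, Add(Function('c')(2, 5), Mul(-1, Function('F')(3, 4))))), -1)) = Mul(-120, Pow(Add(89, Add(-3, Pow(Add(Pow(Add(Mul(2, 5), Mul(-1, 4)), 2), Pow(-7, 2)), Rational(1, 2)))), -1)) = Mul(-120, Pow(Add(89, Add(-3, Pow(Add(Pow(Add(10, -4), 2), 49), Rational(1, 2)))), -1)) = Mul(-120, Pow(Add(89, Add(-3, Pow(Add(Pow(6, 2), 49), Rational(1, 2)))), -1)) = Mul(-120, Pow(Add(89, Add(-3, Pow(Add(36, 49), Rational(1, 2)))), -1)) = Mul(-120, Pow(Add(89, Add(-3, Pow(85, Rational(1, 2)))), -1)) = Mul(-120, Pow(Add(86, Pow(85, Rational(1, 2))), -1))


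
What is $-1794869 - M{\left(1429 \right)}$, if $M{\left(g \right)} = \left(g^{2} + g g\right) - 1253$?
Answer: $-5877698$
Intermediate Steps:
$M{\left(g \right)} = -1253 + 2 g^{2}$ ($M{\left(g \right)} = \left(g^{2} + g^{2}\right) - 1253 = 2 g^{2} - 1253 = -1253 + 2 g^{2}$)
$-1794869 - M{\left(1429 \right)} = -1794869 - \left(-1253 + 2 \cdot 1429^{2}\right) = -1794869 - \left(-1253 + 2 \cdot 2042041\right) = -1794869 - \left(-1253 + 4084082\right) = -1794869 - 4082829 = -5877698$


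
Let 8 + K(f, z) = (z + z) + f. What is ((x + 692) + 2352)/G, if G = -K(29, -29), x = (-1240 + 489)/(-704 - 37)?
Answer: 2256355/27417 ≈ 82.298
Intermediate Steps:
x = 751/741 (x = -751/(-741) = -751*(-1/741) = 751/741 ≈ 1.0135)
K(f, z) = -8 + f + 2*z (K(f, z) = -8 + ((z + z) + f) = -8 + (2*z + f) = -8 + (f + 2*z) = -8 + f + 2*z)
G = 37 (G = -(-8 + 29 + 2*(-29)) = -(-8 + 29 - 58) = -1*(-37) = 37)
((x + 692) + 2352)/G = ((751/741 + 692) + 2352)/37 = (513523/741 + 2352)*(1/37) = (2256355/741)*(1/37) = 2256355/27417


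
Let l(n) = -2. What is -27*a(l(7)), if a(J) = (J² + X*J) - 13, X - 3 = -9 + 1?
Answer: -27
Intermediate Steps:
X = -5 (X = 3 + (-9 + 1) = 3 - 8 = -5)
a(J) = -13 + J² - 5*J (a(J) = (J² - 5*J) - 13 = -13 + J² - 5*J)
-27*a(l(7)) = -27*(-13 + (-2)² - 5*(-2)) = -27*(-13 + 4 + 10) = -27*1 = -27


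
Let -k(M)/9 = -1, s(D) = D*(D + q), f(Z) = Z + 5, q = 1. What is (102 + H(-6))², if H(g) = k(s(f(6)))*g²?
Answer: 181476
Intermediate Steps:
f(Z) = 5 + Z
s(D) = D*(1 + D) (s(D) = D*(D + 1) = D*(1 + D))
k(M) = 9 (k(M) = -9*(-1) = 9)
H(g) = 9*g²
(102 + H(-6))² = (102 + 9*(-6)²)² = (102 + 9*36)² = (102 + 324)² = 426² = 181476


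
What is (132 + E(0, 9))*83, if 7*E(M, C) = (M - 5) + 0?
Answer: 76277/7 ≈ 10897.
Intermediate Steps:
E(M, C) = -5/7 + M/7 (E(M, C) = ((M - 5) + 0)/7 = ((-5 + M) + 0)/7 = (-5 + M)/7 = -5/7 + M/7)
(132 + E(0, 9))*83 = (132 + (-5/7 + (⅐)*0))*83 = (132 + (-5/7 + 0))*83 = (132 - 5/7)*83 = (919/7)*83 = 76277/7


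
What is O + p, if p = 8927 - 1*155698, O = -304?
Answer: -147075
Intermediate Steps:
p = -146771 (p = 8927 - 155698 = -146771)
O + p = -304 - 146771 = -147075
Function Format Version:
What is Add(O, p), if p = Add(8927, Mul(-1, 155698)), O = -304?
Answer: -147075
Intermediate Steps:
p = -146771 (p = Add(8927, -155698) = -146771)
Add(O, p) = Add(-304, -146771) = -147075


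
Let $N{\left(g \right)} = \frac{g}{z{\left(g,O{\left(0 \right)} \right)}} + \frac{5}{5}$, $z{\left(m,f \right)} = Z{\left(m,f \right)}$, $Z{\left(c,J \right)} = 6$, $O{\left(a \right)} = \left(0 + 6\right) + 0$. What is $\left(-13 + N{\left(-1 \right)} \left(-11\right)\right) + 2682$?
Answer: $\frac{15959}{6} \approx 2659.8$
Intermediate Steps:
$O{\left(a \right)} = 6$ ($O{\left(a \right)} = 6 + 0 = 6$)
$z{\left(m,f \right)} = 6$
$N{\left(g \right)} = 1 + \frac{g}{6}$ ($N{\left(g \right)} = \frac{g}{6} + \frac{5}{5} = g \frac{1}{6} + 5 \cdot \frac{1}{5} = \frac{g}{6} + 1 = 1 + \frac{g}{6}$)
$\left(-13 + N{\left(-1 \right)} \left(-11\right)\right) + 2682 = \left(-13 + \left(1 + \frac{1}{6} \left(-1\right)\right) \left(-11\right)\right) + 2682 = \left(-13 + \left(1 - \frac{1}{6}\right) \left(-11\right)\right) + 2682 = \left(-13 + \frac{5}{6} \left(-11\right)\right) + 2682 = \left(-13 - \frac{55}{6}\right) + 2682 = - \frac{133}{6} + 2682 = \frac{15959}{6}$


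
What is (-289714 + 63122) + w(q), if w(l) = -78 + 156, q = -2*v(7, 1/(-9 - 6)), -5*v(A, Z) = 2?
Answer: -226514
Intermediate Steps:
v(A, Z) = -⅖ (v(A, Z) = -⅕*2 = -⅖)
q = ⅘ (q = -2*(-⅖) = ⅘ ≈ 0.80000)
w(l) = 78
(-289714 + 63122) + w(q) = (-289714 + 63122) + 78 = -226592 + 78 = -226514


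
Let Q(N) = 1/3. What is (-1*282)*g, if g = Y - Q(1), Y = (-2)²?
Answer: -1034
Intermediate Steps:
Q(N) = ⅓
Y = 4
g = 11/3 (g = 4 - 1*⅓ = 4 - ⅓ = 11/3 ≈ 3.6667)
(-1*282)*g = -1*282*(11/3) = -282*11/3 = -1034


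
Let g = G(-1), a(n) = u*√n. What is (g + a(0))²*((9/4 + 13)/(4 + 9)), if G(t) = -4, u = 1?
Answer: 244/13 ≈ 18.769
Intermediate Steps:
a(n) = √n (a(n) = 1*√n = √n)
g = -4
(g + a(0))²*((9/4 + 13)/(4 + 9)) = (-4 + √0)²*((9/4 + 13)/(4 + 9)) = (-4 + 0)²*((9*(¼) + 13)/13) = (-4)²*((9/4 + 13)*(1/13)) = 16*((61/4)*(1/13)) = 16*(61/52) = 244/13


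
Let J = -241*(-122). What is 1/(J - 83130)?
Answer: -1/53728 ≈ -1.8612e-5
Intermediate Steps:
J = 29402
1/(J - 83130) = 1/(29402 - 83130) = 1/(-53728) = -1/53728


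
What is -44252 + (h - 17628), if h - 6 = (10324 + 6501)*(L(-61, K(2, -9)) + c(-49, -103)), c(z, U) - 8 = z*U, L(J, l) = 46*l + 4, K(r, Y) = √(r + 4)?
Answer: 85055801 + 773950*√6 ≈ 8.6952e+7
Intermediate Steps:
K(r, Y) = √(4 + r)
L(J, l) = 4 + 46*l
c(z, U) = 8 + U*z (c(z, U) = 8 + z*U = 8 + U*z)
h = 85117681 + 773950*√6 (h = 6 + (10324 + 6501)*((4 + 46*√(4 + 2)) + (8 - 103*(-49))) = 6 + 16825*((4 + 46*√6) + (8 + 5047)) = 6 + 16825*((4 + 46*√6) + 5055) = 6 + 16825*(5059 + 46*√6) = 6 + (85117675 + 773950*√6) = 85117681 + 773950*√6 ≈ 8.7014e+7)
-44252 + (h - 17628) = -44252 + ((85117681 + 773950*√6) - 17628) = -44252 + (85100053 + 773950*√6) = 85055801 + 773950*√6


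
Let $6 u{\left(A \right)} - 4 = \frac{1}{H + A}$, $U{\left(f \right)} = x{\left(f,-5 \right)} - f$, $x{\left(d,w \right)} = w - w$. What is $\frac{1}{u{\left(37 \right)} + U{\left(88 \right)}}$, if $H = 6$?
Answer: $- \frac{258}{22531} \approx -0.011451$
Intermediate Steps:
$x{\left(d,w \right)} = 0$
$U{\left(f \right)} = - f$ ($U{\left(f \right)} = 0 - f = - f$)
$u{\left(A \right)} = \frac{2}{3} + \frac{1}{6 \left(6 + A\right)}$
$\frac{1}{u{\left(37 \right)} + U{\left(88 \right)}} = \frac{1}{\frac{25 + 4 \cdot 37}{6 \left(6 + 37\right)} - 88} = \frac{1}{\frac{25 + 148}{6 \cdot 43} - 88} = \frac{1}{\frac{1}{6} \cdot \frac{1}{43} \cdot 173 - 88} = \frac{1}{\frac{173}{258} - 88} = \frac{1}{- \frac{22531}{258}} = - \frac{258}{22531}$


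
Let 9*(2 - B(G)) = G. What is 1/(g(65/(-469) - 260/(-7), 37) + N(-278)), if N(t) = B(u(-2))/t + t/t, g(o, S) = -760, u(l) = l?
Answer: -1251/949519 ≈ -0.0013175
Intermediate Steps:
B(G) = 2 - G/9
N(t) = 1 + 20/(9*t) (N(t) = (2 - ⅑*(-2))/t + t/t = (2 + 2/9)/t + 1 = 20/(9*t) + 1 = 1 + 20/(9*t))
1/(g(65/(-469) - 260/(-7), 37) + N(-278)) = 1/(-760 + (20/9 - 278)/(-278)) = 1/(-760 - 1/278*(-2482/9)) = 1/(-760 + 1241/1251) = 1/(-949519/1251) = -1251/949519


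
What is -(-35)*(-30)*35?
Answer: -36750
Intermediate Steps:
-(-35)*(-30)*35 = -35*30*35 = -1050*35 = -36750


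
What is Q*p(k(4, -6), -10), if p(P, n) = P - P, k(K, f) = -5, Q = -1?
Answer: 0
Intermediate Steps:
p(P, n) = 0
Q*p(k(4, -6), -10) = -1*0 = 0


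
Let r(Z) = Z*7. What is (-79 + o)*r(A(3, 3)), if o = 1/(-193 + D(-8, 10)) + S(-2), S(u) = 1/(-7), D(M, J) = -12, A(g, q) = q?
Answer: -340731/205 ≈ -1662.1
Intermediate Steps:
r(Z) = 7*Z
S(u) = -⅐
o = -212/1435 (o = 1/(-193 - 12) - ⅐ = 1/(-205) - ⅐ = -1/205 - ⅐ = -212/1435 ≈ -0.14774)
(-79 + o)*r(A(3, 3)) = (-79 - 212/1435)*(7*3) = -113577/1435*21 = -340731/205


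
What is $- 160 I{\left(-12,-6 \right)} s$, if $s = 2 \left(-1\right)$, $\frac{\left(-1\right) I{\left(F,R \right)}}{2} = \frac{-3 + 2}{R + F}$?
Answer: $- \frac{320}{9} \approx -35.556$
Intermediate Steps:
$I{\left(F,R \right)} = \frac{2}{F + R}$ ($I{\left(F,R \right)} = - 2 \frac{-3 + 2}{R + F} = - 2 \left(- \frac{1}{F + R}\right) = \frac{2}{F + R}$)
$s = -2$
$- 160 I{\left(-12,-6 \right)} s = - 160 \frac{2}{-12 - 6} \left(-2\right) = - 160 \frac{2}{-18} \left(-2\right) = - 160 \cdot 2 \left(- \frac{1}{18}\right) \left(-2\right) = \left(-160\right) \left(- \frac{1}{9}\right) \left(-2\right) = \frac{160}{9} \left(-2\right) = - \frac{320}{9}$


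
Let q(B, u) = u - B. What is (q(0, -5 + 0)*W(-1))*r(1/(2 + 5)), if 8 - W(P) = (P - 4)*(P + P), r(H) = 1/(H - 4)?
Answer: -70/27 ≈ -2.5926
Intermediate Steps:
r(H) = 1/(-4 + H)
W(P) = 8 - 2*P*(-4 + P) (W(P) = 8 - (P - 4)*(P + P) = 8 - (-4 + P)*2*P = 8 - 2*P*(-4 + P))
(q(0, -5 + 0)*W(-1))*r(1/(2 + 5)) = (((-5 + 0) - 1*0)*(8 - 2*(-1)² + 8*(-1)))/(-4 + 1/(2 + 5)) = ((-5 + 0)*(8 - 2*1 - 8))/(-4 + 1/7) = (-5*(8 - 2 - 8))/(-4 + ⅐) = (-5*(-2))/(-27/7) = 10*(-7/27) = -70/27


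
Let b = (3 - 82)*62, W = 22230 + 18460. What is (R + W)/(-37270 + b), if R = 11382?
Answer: -6509/5271 ≈ -1.2349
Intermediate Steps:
W = 40690
b = -4898 (b = -79*62 = -4898)
(R + W)/(-37270 + b) = (11382 + 40690)/(-37270 - 4898) = 52072/(-42168) = 52072*(-1/42168) = -6509/5271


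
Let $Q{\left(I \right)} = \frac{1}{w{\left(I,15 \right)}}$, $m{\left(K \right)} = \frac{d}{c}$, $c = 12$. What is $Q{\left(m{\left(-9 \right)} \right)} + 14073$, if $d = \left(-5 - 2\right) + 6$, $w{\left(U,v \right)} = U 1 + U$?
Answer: $14067$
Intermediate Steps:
$w{\left(U,v \right)} = 2 U$ ($w{\left(U,v \right)} = U + U = 2 U$)
$d = -1$ ($d = -7 + 6 = -1$)
$m{\left(K \right)} = - \frac{1}{12}$
$Q{\left(I \right)} = \frac{1}{2 I}$
$Q{\left(m{\left(-9 \right)} \right)} + 14073 = \frac{1}{2 \left(- \frac{1}{12}\right)} + 14073 = \frac{1}{2} \left(-12\right) + 14073 = -6 + 14073 = 14067$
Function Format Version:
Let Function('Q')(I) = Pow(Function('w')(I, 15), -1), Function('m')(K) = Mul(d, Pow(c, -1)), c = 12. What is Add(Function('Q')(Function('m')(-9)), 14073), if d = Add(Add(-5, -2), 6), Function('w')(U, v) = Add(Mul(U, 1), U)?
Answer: 14067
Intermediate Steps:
Function('w')(U, v) = Mul(2, U) (Function('w')(U, v) = Add(U, U) = Mul(2, U))
d = -1 (d = Add(-7, 6) = -1)
Function('m')(K) = Rational(-1, 12) (Function('m')(K) = Mul(-1, Pow(12, -1)) = Mul(-1, Rational(1, 12)) = Rational(-1, 12))
Function('Q')(I) = Mul(Rational(1, 2), Pow(I, -1)) (Function('Q')(I) = Pow(Mul(2, I), -1) = Mul(Rational(1, 2), Pow(I, -1)))
Add(Function('Q')(Function('m')(-9)), 14073) = Add(Mul(Rational(1, 2), Pow(Rational(-1, 12), -1)), 14073) = Add(Mul(Rational(1, 2), -12), 14073) = Add(-6, 14073) = 14067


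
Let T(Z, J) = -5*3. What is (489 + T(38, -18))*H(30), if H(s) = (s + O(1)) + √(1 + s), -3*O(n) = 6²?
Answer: 8532 + 474*√31 ≈ 11171.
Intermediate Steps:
O(n) = -12 (O(n) = -⅓*6² = -⅓*36 = -12)
H(s) = -12 + s + √(1 + s) (H(s) = (s - 12) + √(1 + s) = (-12 + s) + √(1 + s) = -12 + s + √(1 + s))
T(Z, J) = -15
(489 + T(38, -18))*H(30) = (489 - 15)*(-12 + 30 + √(1 + 30)) = 474*(-12 + 30 + √31) = 474*(18 + √31) = 8532 + 474*√31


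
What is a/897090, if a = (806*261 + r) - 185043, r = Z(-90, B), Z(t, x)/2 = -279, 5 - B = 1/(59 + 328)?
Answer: 1651/59806 ≈ 0.027606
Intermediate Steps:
B = 1934/387 (B = 5 - 1/(59 + 328) = 5 - 1/387 = 1934/387 ≈ 4.9974)
Z(t, x) = -558 (Z(t, x) = 2*(-279) = -558)
r = -558
a = 24765 (a = (806*261 - 558) - 185043 = (210366 - 558) - 185043 = 209808 - 185043 = 24765)
a/897090 = 24765/897090 = 24765*(1/897090) = 1651/59806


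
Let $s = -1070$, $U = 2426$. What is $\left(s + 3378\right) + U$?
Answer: $4734$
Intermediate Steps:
$\left(s + 3378\right) + U = \left(-1070 + 3378\right) + 2426 = 2308 + 2426 = 4734$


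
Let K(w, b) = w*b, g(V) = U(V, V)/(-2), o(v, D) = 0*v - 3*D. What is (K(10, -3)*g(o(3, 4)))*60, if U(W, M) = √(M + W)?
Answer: 1800*I*√6 ≈ 4409.1*I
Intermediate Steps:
o(v, D) = -3*D (o(v, D) = 0 - 3*D = -3*D)
g(V) = -√2*√V/2 (g(V) = √(V + V)/(-2) = √(2*V)*(-½) = (√2*√V)*(-½) = -√2*√V/2)
K(w, b) = b*w
(K(10, -3)*g(o(3, 4)))*60 = ((-3*10)*(-√2*√(-3*4)/2))*60 = -(-15)*√2*√(-12)*60 = -(-15)*√2*2*I*√3*60 = -(-30)*I*√6*60 = (30*I*√6)*60 = 1800*I*√6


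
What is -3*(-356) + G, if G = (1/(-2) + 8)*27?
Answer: 2541/2 ≈ 1270.5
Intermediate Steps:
G = 405/2 (G = (-½ + 8)*27 = (15/2)*27 = 405/2 ≈ 202.50)
-3*(-356) + G = -3*(-356) + 405/2 = 1068 + 405/2 = 2541/2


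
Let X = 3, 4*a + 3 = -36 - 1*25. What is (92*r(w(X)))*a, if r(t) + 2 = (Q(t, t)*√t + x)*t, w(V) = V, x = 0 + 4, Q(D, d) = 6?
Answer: -14720 - 26496*√3 ≈ -60612.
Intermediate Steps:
a = -16 (a = -¾ + (-36 - 1*25)/4 = -¾ + (-36 - 25)/4 = -¾ + (¼)*(-61) = -¾ - 61/4 = -16)
x = 4
r(t) = -2 + t*(4 + 6*√t) (r(t) = -2 + (6*√t + 4)*t = -2 + (4 + 6*√t)*t = -2 + t*(4 + 6*√t))
(92*r(w(X)))*a = (92*(-2 + 4*3 + 6*3^(3/2)))*(-16) = (92*(-2 + 12 + 6*(3*√3)))*(-16) = (92*(-2 + 12 + 18*√3))*(-16) = (92*(10 + 18*√3))*(-16) = (920 + 1656*√3)*(-16) = -14720 - 26496*√3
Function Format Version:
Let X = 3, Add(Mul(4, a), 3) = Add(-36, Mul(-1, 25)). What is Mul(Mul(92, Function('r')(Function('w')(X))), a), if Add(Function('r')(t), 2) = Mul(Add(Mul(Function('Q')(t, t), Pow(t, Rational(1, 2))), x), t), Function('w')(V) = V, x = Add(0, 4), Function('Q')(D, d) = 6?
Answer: Add(-14720, Mul(-26496, Pow(3, Rational(1, 2)))) ≈ -60612.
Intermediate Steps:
a = -16 (a = Add(Rational(-3, 4), Mul(Rational(1, 4), Add(-36, Mul(-1, 25)))) = Add(Rational(-3, 4), Mul(Rational(1, 4), Add(-36, -25))) = Add(Rational(-3, 4), Mul(Rational(1, 4), -61)) = Add(Rational(-3, 4), Rational(-61, 4)) = -16)
x = 4
Function('r')(t) = Add(-2, Mul(t, Add(4, Mul(6, Pow(t, Rational(1, 2)))))) (Function('r')(t) = Add(-2, Mul(Add(Mul(6, Pow(t, Rational(1, 2))), 4), t)) = Add(-2, Mul(Add(4, Mul(6, Pow(t, Rational(1, 2)))), t)) = Add(-2, Mul(t, Add(4, Mul(6, Pow(t, Rational(1, 2)))))))
Mul(Mul(92, Function('r')(Function('w')(X))), a) = Mul(Mul(92, Add(-2, Mul(4, 3), Mul(6, Pow(3, Rational(3, 2))))), -16) = Mul(Mul(92, Add(-2, 12, Mul(6, Mul(3, Pow(3, Rational(1, 2)))))), -16) = Mul(Mul(92, Add(-2, 12, Mul(18, Pow(3, Rational(1, 2))))), -16) = Mul(Mul(92, Add(10, Mul(18, Pow(3, Rational(1, 2))))), -16) = Mul(Add(920, Mul(1656, Pow(3, Rational(1, 2)))), -16) = Add(-14720, Mul(-26496, Pow(3, Rational(1, 2))))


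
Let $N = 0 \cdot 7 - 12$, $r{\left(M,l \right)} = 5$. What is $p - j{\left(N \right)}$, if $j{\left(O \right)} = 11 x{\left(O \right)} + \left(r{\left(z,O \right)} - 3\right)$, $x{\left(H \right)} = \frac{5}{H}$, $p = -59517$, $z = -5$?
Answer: $- \frac{714173}{12} \approx -59514.0$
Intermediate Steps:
$N = -12$ ($N = 0 - 12 = -12$)
$j{\left(O \right)} = 2 + \frac{55}{O}$ ($j{\left(O \right)} = 11 \frac{5}{O} + \left(5 - 3\right) = \frac{55}{O} + 2 = 2 + \frac{55}{O}$)
$p - j{\left(N \right)} = -59517 - \left(2 + \frac{55}{-12}\right) = -59517 - \left(2 + 55 \left(- \frac{1}{12}\right)\right) = -59517 - \left(2 - \frac{55}{12}\right) = -59517 - - \frac{31}{12} = -59517 + \frac{31}{12} = - \frac{714173}{12}$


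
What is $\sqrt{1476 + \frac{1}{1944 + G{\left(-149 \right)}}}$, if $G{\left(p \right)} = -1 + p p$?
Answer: $\frac{\sqrt{53775546405}}{6036} \approx 38.419$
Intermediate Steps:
$G{\left(p \right)} = -1 + p^{2}$
$\sqrt{1476 + \frac{1}{1944 + G{\left(-149 \right)}}} = \sqrt{1476 + \frac{1}{1944 - \left(1 - \left(-149\right)^{2}\right)}} = \sqrt{1476 + \frac{1}{1944 + \left(-1 + 22201\right)}} = \sqrt{1476 + \frac{1}{1944 + 22200}} = \sqrt{1476 + \frac{1}{24144}} = \sqrt{\frac{35636545}{24144}} = \frac{\sqrt{53775546405}}{6036}$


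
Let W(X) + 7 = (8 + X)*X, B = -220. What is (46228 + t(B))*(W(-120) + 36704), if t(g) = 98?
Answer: 2322646662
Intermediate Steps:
W(X) = -7 + X*(8 + X) (W(X) = -7 + (8 + X)*X = -7 + X*(8 + X))
(46228 + t(B))*(W(-120) + 36704) = (46228 + 98)*((-7 + (-120)**2 + 8*(-120)) + 36704) = 46326*((-7 + 14400 - 960) + 36704) = 46326*(13433 + 36704) = 46326*50137 = 2322646662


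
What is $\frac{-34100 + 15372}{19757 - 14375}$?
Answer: $- \frac{9364}{2691} \approx -3.4797$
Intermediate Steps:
$\frac{-34100 + 15372}{19757 - 14375} = - \frac{18728}{5382} = \left(-18728\right) \frac{1}{5382} = - \frac{9364}{2691}$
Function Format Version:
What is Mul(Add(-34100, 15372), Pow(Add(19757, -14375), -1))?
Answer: Rational(-9364, 2691) ≈ -3.4797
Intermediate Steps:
Mul(Add(-34100, 15372), Pow(Add(19757, -14375), -1)) = Mul(-18728, Pow(5382, -1)) = Mul(-18728, Rational(1, 5382)) = Rational(-9364, 2691)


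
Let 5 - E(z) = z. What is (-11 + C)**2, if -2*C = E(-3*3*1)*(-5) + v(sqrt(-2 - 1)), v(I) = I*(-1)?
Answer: (48 + I*sqrt(3))**2/4 ≈ 575.25 + 41.569*I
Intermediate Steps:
E(z) = 5 - z
v(I) = -I
C = 35 + I*sqrt(3)/2 (C = -((5 - (-3*3))*(-5) - sqrt(-2 - 1))/2 = -((5 - (-9))*(-5) - sqrt(-3))/2 = -((5 - 1*(-9))*(-5) - I*sqrt(3))/2 = -((5 + 9)*(-5) - I*sqrt(3))/2 = -(14*(-5) - I*sqrt(3))/2 = -(-70 - I*sqrt(3))/2 = 35 + I*sqrt(3)/2 ≈ 35.0 + 0.86602*I)
(-11 + C)**2 = (-11 + (35 + I*sqrt(3)/2))**2 = (24 + I*sqrt(3)/2)**2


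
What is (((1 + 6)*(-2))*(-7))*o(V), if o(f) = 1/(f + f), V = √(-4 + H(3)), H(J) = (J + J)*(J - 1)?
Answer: 49*√2/4 ≈ 17.324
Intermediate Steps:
H(J) = 2*J*(-1 + J) (H(J) = (2*J)*(-1 + J) = 2*J*(-1 + J))
V = 2*√2 (V = √(-4 + 2*3*(-1 + 3)) = √(-4 + 2*3*2) = √(-4 + 12) = √8 = 2*√2 ≈ 2.8284)
o(f) = 1/(2*f)
(((1 + 6)*(-2))*(-7))*o(V) = (((1 + 6)*(-2))*(-7))*(1/(2*((2*√2)))) = ((7*(-2))*(-7))*((√2/4)/2) = (-14*(-7))*(√2/8) = 98*(√2/8) = 49*√2/4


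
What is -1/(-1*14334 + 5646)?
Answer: 1/8688 ≈ 0.00011510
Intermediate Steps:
-1/(-1*14334 + 5646) = -1/(-14334 + 5646) = -1/(-8688) = -1*(-1/8688) = 1/8688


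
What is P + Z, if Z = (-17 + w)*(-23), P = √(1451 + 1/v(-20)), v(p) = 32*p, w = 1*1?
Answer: 368 + √9286390/80 ≈ 406.09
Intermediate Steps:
w = 1
P = √9286390/80 (P = √(1451 + 1/(32*(-20))) = √(1451 + 1/(-640)) = √(1451 - 1/640) = √(928639/640) = √9286390/80 ≈ 38.092)
Z = 368 (Z = (-17 + 1)*(-23) = -16*(-23) = 368)
P + Z = √9286390/80 + 368 = 368 + √9286390/80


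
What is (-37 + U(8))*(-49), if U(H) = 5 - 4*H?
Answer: 3136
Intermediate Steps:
(-37 + U(8))*(-49) = (-37 + (5 - 4*8))*(-49) = (-37 + (5 - 32))*(-49) = (-37 - 27)*(-49) = -64*(-49) = 3136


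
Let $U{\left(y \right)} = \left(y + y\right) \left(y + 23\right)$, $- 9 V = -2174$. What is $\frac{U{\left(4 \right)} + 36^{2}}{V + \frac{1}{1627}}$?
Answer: $\frac{3162888}{505301} \approx 6.2594$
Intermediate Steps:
$V = \frac{2174}{9}$ ($V = \left(- \frac{1}{9}\right) \left(-2174\right) = \frac{2174}{9} \approx 241.56$)
$U{\left(y \right)} = 2 y \left(23 + y\right)$
$\frac{U{\left(4 \right)} + 36^{2}}{V + \frac{1}{1627}} = \frac{2 \cdot 4 \left(23 + 4\right) + 36^{2}}{\frac{2174}{9} + \frac{1}{1627}} = \frac{2 \cdot 4 \cdot 27 + 1296}{\frac{2174}{9} + \frac{1}{1627}} = \frac{216 + 1296}{\frac{3537107}{14643}} = 1512 \cdot \frac{14643}{3537107} = \frac{3162888}{505301}$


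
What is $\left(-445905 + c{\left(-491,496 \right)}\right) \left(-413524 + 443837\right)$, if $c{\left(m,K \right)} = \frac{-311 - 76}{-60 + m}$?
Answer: $- \frac{7447700032884}{551} \approx -1.3517 \cdot 10^{10}$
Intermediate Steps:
$c{\left(m,K \right)} = - \frac{387}{-60 + m}$
$\left(-445905 + c{\left(-491,496 \right)}\right) \left(-413524 + 443837\right) = \left(-445905 - \frac{387}{-60 - 491}\right) \left(-413524 + 443837\right) = \left(-445905 - \frac{387}{-551}\right) 30313 = \left(-445905 - - \frac{387}{551}\right) 30313 = \left(-445905 + \frac{387}{551}\right) 30313 = \left(- \frac{245693268}{551}\right) 30313 = - \frac{7447700032884}{551}$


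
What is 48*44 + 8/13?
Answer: 27464/13 ≈ 2112.6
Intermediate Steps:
48*44 + 8/13 = 2112 + 8*(1/13) = 2112 + 8/13 = 27464/13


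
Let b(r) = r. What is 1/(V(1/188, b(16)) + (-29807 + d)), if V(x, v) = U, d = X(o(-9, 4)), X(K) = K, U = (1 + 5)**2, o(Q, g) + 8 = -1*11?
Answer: -1/29790 ≈ -3.3568e-5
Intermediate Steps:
o(Q, g) = -19 (o(Q, g) = -8 - 1*11 = -8 - 11 = -19)
U = 36 (U = 6**2 = 36)
d = -19
V(x, v) = 36
1/(V(1/188, b(16)) + (-29807 + d)) = 1/(36 + (-29807 - 19)) = 1/(36 - 29826) = 1/(-29790) = -1/29790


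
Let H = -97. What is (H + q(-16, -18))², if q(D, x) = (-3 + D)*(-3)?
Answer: 1600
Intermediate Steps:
q(D, x) = 9 - 3*D
(H + q(-16, -18))² = (-97 + (9 - 3*(-16)))² = (-97 + (9 + 48))² = (-97 + 57)² = (-40)² = 1600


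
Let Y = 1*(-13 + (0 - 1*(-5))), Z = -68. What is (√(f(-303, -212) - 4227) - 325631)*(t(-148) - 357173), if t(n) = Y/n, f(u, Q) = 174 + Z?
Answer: 4303343591769/37 - 13215399*I*√4121/37 ≈ 1.1631e+11 - 2.2929e+7*I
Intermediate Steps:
Y = -8 (Y = 1*(-13 + (0 + 5)) = 1*(-13 + 5) = 1*(-8) = -8)
f(u, Q) = 106 (f(u, Q) = 174 - 68 = 106)
t(n) = -8/n
(√(f(-303, -212) - 4227) - 325631)*(t(-148) - 357173) = (√(106 - 4227) - 325631)*(-8/(-148) - 357173) = (√(-4121) - 325631)*(-8*(-1/148) - 357173) = (I*√4121 - 325631)*(2/37 - 357173) = (-325631 + I*√4121)*(-13215399/37) = 4303343591769/37 - 13215399*I*√4121/37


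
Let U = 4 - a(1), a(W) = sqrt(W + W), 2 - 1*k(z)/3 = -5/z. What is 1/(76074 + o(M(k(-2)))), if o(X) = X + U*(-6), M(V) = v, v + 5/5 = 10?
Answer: 8451/642774601 - 2*sqrt(2)/1928323803 ≈ 1.3146e-5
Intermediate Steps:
k(z) = 6 + 15/z (k(z) = 6 - (-15)/z = 6 + 15/z)
v = 9 (v = -1 + 10 = 9)
M(V) = 9
a(W) = sqrt(2)*sqrt(W) (a(W) = sqrt(2*W) = sqrt(2)*sqrt(W))
U = 4 - sqrt(2) (U = 4 - sqrt(2)*sqrt(1) = 4 - sqrt(2) ≈ 2.5858)
o(X) = -24 + X + 6*sqrt(2) (o(X) = X + (4 - sqrt(2))*(-6) = X + (-24 + 6*sqrt(2)) = -24 + X + 6*sqrt(2))
1/(76074 + o(M(k(-2)))) = 1/(76074 + (-24 + 9 + 6*sqrt(2))) = 1/(76074 + (-15 + 6*sqrt(2))) = 1/(76059 + 6*sqrt(2))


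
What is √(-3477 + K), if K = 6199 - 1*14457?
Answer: I*√11735 ≈ 108.33*I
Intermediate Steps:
K = -8258 (K = 6199 - 14457 = -8258)
√(-3477 + K) = √(-3477 - 8258) = √(-11735) = I*√11735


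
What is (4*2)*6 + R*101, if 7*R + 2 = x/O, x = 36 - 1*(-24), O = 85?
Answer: 3490/119 ≈ 29.328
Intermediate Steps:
x = 60 (x = 36 + 24 = 60)
R = -22/119 (R = -2/7 + (60/85)/7 = -2/7 + (60*(1/85))/7 = -2/7 + (⅐)*(12/17) = -2/7 + 12/119 = -22/119 ≈ -0.18487)
(4*2)*6 + R*101 = (4*2)*6 - 22/119*101 = 8*6 - 2222/119 = 48 - 2222/119 = 3490/119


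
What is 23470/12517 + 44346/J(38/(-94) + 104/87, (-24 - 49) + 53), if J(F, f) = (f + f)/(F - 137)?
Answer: 25763288559513/170606710 ≈ 1.5101e+5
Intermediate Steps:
J(F, f) = 2*f/(-137 + F) (J(F, f) = (2*f)/(-137 + F) = 2*f/(-137 + F))
23470/12517 + 44346/J(38/(-94) + 104/87, (-24 - 49) + 53) = 23470/12517 + 44346/((2*((-24 - 49) + 53)/(-137 + (38/(-94) + 104/87)))) = 23470*(1/12517) + 44346/((2*(-73 + 53)/(-137 + (38*(-1/94) + 104*(1/87))))) = 23470/12517 + 44346/((2*(-20)/(-137 + (-19/47 + 104/87)))) = 23470/12517 + 44346/((2*(-20)/(-137 + 3235/4089))) = 23470/12517 + 44346/((2*(-20)/(-556958/4089))) = 23470/12517 + 44346/((2*(-20)*(-4089/556958))) = 23470/12517 + 44346/(81780/278479) = 23470/12517 + 44346*(278479/81780) = 23470/12517 + 2058238289/13630 = 25763288559513/170606710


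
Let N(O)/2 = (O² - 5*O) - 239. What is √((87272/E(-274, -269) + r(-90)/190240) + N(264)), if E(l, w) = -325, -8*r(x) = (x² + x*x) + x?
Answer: √207963315231084114/1236560 ≈ 368.79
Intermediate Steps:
r(x) = -x²/4 - x/8 (r(x) = -((x² + x*x) + x)/8 = -((x² + x²) + x)/8 = -(2*x² + x)/8 = -(x + 2*x²)/8 = -x²/4 - x/8)
N(O) = -478 - 10*O + 2*O² (N(O) = 2*((O² - 5*O) - 239) = 2*(-239 + O² - 5*O) = -478 - 10*O + 2*O²)
√((87272/E(-274, -269) + r(-90)/190240) + N(264)) = √((87272/(-325) - ⅛*(-90)*(1 + 2*(-90))/190240) + (-478 - 10*264 + 2*264²)) = √((87272*(-1/325) - ⅛*(-90)*(1 - 180)*(1/190240)) + (-478 - 2640 + 2*69696)) = √((-87272/325 - ⅛*(-90)*(-179)*(1/190240)) + (-478 - 2640 + 139392)) = √((-87272/325 - 8055/4*1/190240) + 136274) = √((-87272/325 - 1611/152192) + 136274) = √(-13282623799/49462400 + 136274) = √(6727156473801/49462400) = √207963315231084114/1236560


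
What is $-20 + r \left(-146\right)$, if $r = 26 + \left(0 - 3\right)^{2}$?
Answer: $-5130$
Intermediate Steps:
$r = 35$ ($r = 26 + \left(-3\right)^{2} = 26 + 9 = 35$)
$-20 + r \left(-146\right) = -20 + 35 \left(-146\right) = -20 - 5110 = -5130$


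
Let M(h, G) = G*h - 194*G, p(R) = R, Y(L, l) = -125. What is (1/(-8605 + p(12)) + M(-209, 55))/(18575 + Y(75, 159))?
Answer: -95231923/79270425 ≈ -1.2014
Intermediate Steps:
M(h, G) = -194*G + G*h
(1/(-8605 + p(12)) + M(-209, 55))/(18575 + Y(75, 159)) = (1/(-8605 + 12) + 55*(-194 - 209))/(18575 - 125) = (1/(-8593) + 55*(-403))/18450 = (-1/8593 - 22165)*(1/18450) = -190463846/8593*1/18450 = -95231923/79270425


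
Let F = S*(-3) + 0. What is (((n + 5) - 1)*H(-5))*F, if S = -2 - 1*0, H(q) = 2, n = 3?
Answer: 84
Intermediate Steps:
S = -2 (S = -2 + 0 = -2)
F = 6 (F = -2*(-3) + 0 = 6 + 0 = 6)
(((n + 5) - 1)*H(-5))*F = (((3 + 5) - 1)*2)*6 = ((8 - 1)*2)*6 = (7*2)*6 = 14*6 = 84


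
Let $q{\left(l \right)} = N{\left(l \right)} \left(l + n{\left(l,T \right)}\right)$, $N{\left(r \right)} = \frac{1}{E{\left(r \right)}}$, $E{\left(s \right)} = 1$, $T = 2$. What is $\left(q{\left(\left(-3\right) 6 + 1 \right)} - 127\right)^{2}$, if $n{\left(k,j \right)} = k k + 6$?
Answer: $22801$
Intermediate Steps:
$n{\left(k,j \right)} = 6 + k^{2}$ ($n{\left(k,j \right)} = k^{2} + 6 = 6 + k^{2}$)
$N{\left(r \right)} = 1$ ($N{\left(r \right)} = 1^{-1} = 1$)
$q{\left(l \right)} = 6 + l + l^{2}$ ($q{\left(l \right)} = 1 \left(l + \left(6 + l^{2}\right)\right) = 1 \left(6 + l + l^{2}\right) = 6 + l + l^{2}$)
$\left(q{\left(\left(-3\right) 6 + 1 \right)} - 127\right)^{2} = \left(\left(6 + \left(\left(-3\right) 6 + 1\right) + \left(\left(-3\right) 6 + 1\right)^{2}\right) - 127\right)^{2} = \left(\left(6 + \left(-18 + 1\right) + \left(-18 + 1\right)^{2}\right) - 127\right)^{2} = \left(\left(6 - 17 + \left(-17\right)^{2}\right) - 127\right)^{2} = \left(\left(6 - 17 + 289\right) - 127\right)^{2} = \left(278 - 127\right)^{2} = 151^{2} = 22801$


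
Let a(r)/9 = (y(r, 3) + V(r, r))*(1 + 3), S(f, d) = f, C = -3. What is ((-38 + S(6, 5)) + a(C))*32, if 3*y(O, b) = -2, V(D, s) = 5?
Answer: 3968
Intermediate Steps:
y(O, b) = -⅔ (y(O, b) = (⅓)*(-2) = -⅔)
a(r) = 156 (a(r) = 9*((-⅔ + 5)*(1 + 3)) = 9*((13/3)*4) = 9*(52/3) = 156)
((-38 + S(6, 5)) + a(C))*32 = ((-38 + 6) + 156)*32 = (-32 + 156)*32 = 124*32 = 3968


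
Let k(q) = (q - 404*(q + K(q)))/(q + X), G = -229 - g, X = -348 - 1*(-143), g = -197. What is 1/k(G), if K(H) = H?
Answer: -79/8608 ≈ -0.0091775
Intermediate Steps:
X = -205 (X = -348 + 143 = -205)
G = -32 (G = -229 - 1*(-197) = -229 + 197 = -32)
k(q) = -807*q/(-205 + q) (k(q) = (q - 404*(q + q))/(q - 205) = (q - 808*q)/(-205 + q) = (-807*q)/(-205 + q) = -807*q/(-205 + q))
1/k(G) = 1/(-807*(-32)/(-205 - 32)) = 1/(-807*(-32)/(-237)) = 1/(-807*(-32)*(-1/237)) = 1/(-8608/79) = -79/8608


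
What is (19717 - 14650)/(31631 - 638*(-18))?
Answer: 5067/43115 ≈ 0.11752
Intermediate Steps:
(19717 - 14650)/(31631 - 638*(-18)) = 5067/(31631 + 11484) = 5067/43115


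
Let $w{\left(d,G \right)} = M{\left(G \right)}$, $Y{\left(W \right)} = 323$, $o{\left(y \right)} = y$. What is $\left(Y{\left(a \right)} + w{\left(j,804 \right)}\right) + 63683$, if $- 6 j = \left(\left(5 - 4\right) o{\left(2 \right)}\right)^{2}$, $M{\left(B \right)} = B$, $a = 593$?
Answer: $64810$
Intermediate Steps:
$j = - \frac{2}{3}$ ($j = - \frac{\left(\left(5 - 4\right) 2\right)^{2}}{6} = - \frac{\left(1 \cdot 2\right)^{2}}{6} = - \frac{2^{2}}{6} = \left(- \frac{1}{6}\right) 4 = - \frac{2}{3} \approx -0.66667$)
$w{\left(d,G \right)} = G$
$\left(Y{\left(a \right)} + w{\left(j,804 \right)}\right) + 63683 = \left(323 + 804\right) + 63683 = 1127 + 63683 = 64810$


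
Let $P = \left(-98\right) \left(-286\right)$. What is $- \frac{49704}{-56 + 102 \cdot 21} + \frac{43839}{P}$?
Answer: $- \frac{92975397}{4176172} \approx -22.263$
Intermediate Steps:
$P = 28028$
$- \frac{49704}{-56 + 102 \cdot 21} + \frac{43839}{P} = - \frac{49704}{-56 + 102 \cdot 21} + \frac{43839}{28028} = - \frac{49704}{-56 + 2142} + 43839 \cdot \frac{1}{28028} = - \frac{49704}{2086} + \frac{43839}{28028} = \left(-49704\right) \frac{1}{2086} + \frac{43839}{28028} = - \frac{24852}{1043} + \frac{43839}{28028} = - \frac{92975397}{4176172}$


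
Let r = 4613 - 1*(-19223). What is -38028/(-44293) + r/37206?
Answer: 1235318858/823982679 ≈ 1.4992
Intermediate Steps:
r = 23836 (r = 4613 + 19223 = 23836)
-38028/(-44293) + r/37206 = -38028/(-44293) + 23836/37206 = -38028*(-1/44293) + 23836*(1/37206) = 38028/44293 + 11918/18603 = 1235318858/823982679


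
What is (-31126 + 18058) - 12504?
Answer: -25572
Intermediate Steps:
(-31126 + 18058) - 12504 = -13068 - 12504 = -25572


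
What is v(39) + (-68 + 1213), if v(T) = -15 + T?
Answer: 1169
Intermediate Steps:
v(39) + (-68 + 1213) = (-15 + 39) + (-68 + 1213) = 24 + 1145 = 1169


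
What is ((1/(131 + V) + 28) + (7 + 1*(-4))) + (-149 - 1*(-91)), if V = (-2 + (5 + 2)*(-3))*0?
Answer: -3536/131 ≈ -26.992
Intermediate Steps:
V = 0 (V = (-2 + 7*(-3))*0 = (-2 - 21)*0 = -23*0 = 0)
((1/(131 + V) + 28) + (7 + 1*(-4))) + (-149 - 1*(-91)) = ((1/(131 + 0) + 28) + (7 + 1*(-4))) + (-149 - 1*(-91)) = ((1/131 + 28) + (7 - 4)) + (-149 + 91) = ((1/131 + 28) + 3) - 58 = (3669/131 + 3) - 58 = 4062/131 - 58 = -3536/131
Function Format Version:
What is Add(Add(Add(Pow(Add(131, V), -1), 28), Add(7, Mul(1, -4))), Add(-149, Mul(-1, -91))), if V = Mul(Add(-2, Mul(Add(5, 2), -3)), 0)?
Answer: Rational(-3536, 131) ≈ -26.992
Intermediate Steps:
V = 0 (V = Mul(Add(-2, Mul(7, -3)), 0) = Mul(Add(-2, -21), 0) = Mul(-23, 0) = 0)
Add(Add(Add(Pow(Add(131, V), -1), 28), Add(7, Mul(1, -4))), Add(-149, Mul(-1, -91))) = Add(Add(Add(Pow(Add(131, 0), -1), 28), Add(7, Mul(1, -4))), Add(-149, Mul(-1, -91))) = Add(Add(Add(Pow(131, -1), 28), Add(7, -4)), Add(-149, 91)) = Add(Add(Add(Rational(1, 131), 28), 3), -58) = Add(Add(Rational(3669, 131), 3), -58) = Add(Rational(4062, 131), -58) = Rational(-3536, 131)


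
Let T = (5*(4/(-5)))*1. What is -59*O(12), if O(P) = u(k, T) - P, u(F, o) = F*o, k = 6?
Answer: 2124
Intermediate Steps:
T = -4 (T = (5*(4*(-⅕)))*1 = (5*(-⅘))*1 = -4*1 = -4)
O(P) = -24 - P (O(P) = 6*(-4) - P = -24 - P)
-59*O(12) = -59*(-24 - 1*12) = -59*(-24 - 12) = -59*(-36) = 2124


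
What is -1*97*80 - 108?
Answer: -7868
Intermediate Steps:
-1*97*80 - 108 = -97*80 - 108 = -7760 - 108 = -7868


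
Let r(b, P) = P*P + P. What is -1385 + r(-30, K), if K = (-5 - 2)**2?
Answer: 1065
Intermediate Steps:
K = 49 (K = (-7)**2 = 49)
r(b, P) = P + P**2 (r(b, P) = P**2 + P = P + P**2)
-1385 + r(-30, K) = -1385 + 49*(1 + 49) = -1385 + 49*50 = -1385 + 2450 = 1065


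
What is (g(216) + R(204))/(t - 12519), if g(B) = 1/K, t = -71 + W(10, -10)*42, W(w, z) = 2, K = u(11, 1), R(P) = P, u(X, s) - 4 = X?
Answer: -3061/187590 ≈ -0.016317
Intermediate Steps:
u(X, s) = 4 + X
K = 15 (K = 4 + 11 = 15)
t = 13 (t = -71 + 2*42 = -71 + 84 = 13)
g(B) = 1/15
(g(216) + R(204))/(t - 12519) = (1/15 + 204)/(13 - 12519) = (3061/15)/(-12506) = (3061/15)*(-1/12506) = -3061/187590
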